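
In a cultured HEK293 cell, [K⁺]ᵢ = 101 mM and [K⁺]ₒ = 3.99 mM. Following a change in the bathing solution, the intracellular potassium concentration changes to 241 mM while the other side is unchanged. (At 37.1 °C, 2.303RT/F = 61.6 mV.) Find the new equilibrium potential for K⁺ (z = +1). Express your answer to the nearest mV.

-110 mV

After the shift: [K⁺]_out = 3.99, [K⁺]_in = 241 mM.
E_new = (61.6/1)·log₁₀(3.99/241) = 61.60 · (-1.7810) = -109.71 mV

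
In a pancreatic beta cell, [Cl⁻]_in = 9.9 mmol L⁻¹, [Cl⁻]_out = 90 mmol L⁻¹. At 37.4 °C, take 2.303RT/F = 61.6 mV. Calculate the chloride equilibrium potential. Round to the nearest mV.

E = (61.6/z) · log₁₀([Cl⁻]_out/[Cl⁻]_in) with z = -1.
For an anion, dividing by z = -1 reverses the sign.
= (61.6/-1) · log₁₀(90/9.9) = -61.60 · log₁₀(9.091)
= -61.60 · (0.9586) = -59.05 mV

-59 mV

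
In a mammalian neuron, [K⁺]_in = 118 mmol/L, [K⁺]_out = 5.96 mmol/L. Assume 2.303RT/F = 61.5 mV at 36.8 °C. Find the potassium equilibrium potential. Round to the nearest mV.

E = (61.5/z) · log₁₀([K⁺]_out/[K⁺]_in) with z = +1.
= (61.5/1) · log₁₀(5.96/118) = 61.50 · log₁₀(0.05051)
= 61.50 · (-1.2966) = -79.74 mV

-80 mV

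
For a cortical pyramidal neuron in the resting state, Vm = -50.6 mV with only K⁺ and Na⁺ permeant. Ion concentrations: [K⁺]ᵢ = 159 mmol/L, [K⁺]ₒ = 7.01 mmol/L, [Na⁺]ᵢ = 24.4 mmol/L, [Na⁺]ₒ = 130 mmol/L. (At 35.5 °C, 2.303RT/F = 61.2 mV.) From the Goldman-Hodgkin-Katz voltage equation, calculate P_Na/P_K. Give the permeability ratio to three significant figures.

0.132

Let α = P_Na/P_K. GHK: Vm = 61.2·log₁₀[(Kₒ + α·Naₒ)/(Kᵢ + α·Naᵢ)].
10^(Vm/61.2) = 10^(-50.6/61.2) = 0.14901
So 0.14901·(Kᵢ + α·Naᵢ) = Kₒ + α·Naₒ → α = (0.14901·159.0 − 7.01) / (130.0 − 0.14901·24.4)
α = (23.69 − 7.01) / (130.0 − 3.636) = 16.68/126.4 = 0.132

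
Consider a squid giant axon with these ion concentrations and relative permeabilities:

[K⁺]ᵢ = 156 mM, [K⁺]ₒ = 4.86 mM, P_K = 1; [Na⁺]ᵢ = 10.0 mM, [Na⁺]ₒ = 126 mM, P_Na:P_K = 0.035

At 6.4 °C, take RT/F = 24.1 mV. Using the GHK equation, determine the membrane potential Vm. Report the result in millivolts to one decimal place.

-68.1 mV

Vm = 24.1 · ln[(Σ P·[cation]ₒ + Σ P·[anion]ᵢ) / (Σ P·[cation]ᵢ + Σ P·[anion]ₒ)]
Numerator = 1×4.86 + 0.035×126 = 9.27
Denominator = 1×156 + 0.035×10.0 = 156.3
Vm = 24.1 · ln(0.05929) = 24.1 × (-2.8253) = -68.09 mV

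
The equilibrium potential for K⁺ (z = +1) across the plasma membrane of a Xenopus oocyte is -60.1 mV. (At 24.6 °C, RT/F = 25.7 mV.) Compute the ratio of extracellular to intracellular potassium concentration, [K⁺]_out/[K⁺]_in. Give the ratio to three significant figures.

0.0965

ln([out]/[in]) = E·z/(25.7) = -60.1 × 1 / 25.7 = -2.3385
[out]/[in] = e^(-2.3385) = 0.09647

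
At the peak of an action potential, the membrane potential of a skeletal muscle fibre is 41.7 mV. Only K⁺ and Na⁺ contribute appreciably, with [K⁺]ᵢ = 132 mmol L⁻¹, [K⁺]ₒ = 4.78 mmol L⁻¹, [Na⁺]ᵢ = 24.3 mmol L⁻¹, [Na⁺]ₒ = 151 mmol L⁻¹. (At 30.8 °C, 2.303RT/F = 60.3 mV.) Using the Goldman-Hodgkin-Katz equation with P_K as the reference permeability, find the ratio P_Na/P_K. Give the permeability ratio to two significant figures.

20

Let α = P_Na/P_K. GHK: Vm = 60.3·log₁₀[(Kₒ + α·Naₒ)/(Kᵢ + α·Naᵢ)].
10^(Vm/60.3) = 10^(41.7/60.3) = 4.9152
So 4.9152·(Kᵢ + α·Naᵢ) = Kₒ + α·Naₒ → α = (4.9152·132.0 − 4.78) / (151.0 − 4.9152·24.3)
α = (648.8 − 4.78) / (151.0 − 119.4) = 644/31.56 = 20.41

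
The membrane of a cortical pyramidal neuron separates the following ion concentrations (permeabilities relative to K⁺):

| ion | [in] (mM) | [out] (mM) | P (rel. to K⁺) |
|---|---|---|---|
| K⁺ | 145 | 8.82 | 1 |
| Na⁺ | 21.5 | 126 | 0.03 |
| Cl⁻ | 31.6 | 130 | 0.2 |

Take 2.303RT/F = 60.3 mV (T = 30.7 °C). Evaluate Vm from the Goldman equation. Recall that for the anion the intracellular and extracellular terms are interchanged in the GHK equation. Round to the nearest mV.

Vm = 60.3 · log₁₀[(Σ P·[cation]ₒ + Σ P·[anion]ᵢ) / (Σ P·[cation]ᵢ + Σ P·[anion]ₒ)]
Numerator = 1×8.82 + 0.03×126 + 0.2×31.6 = 18.92
Denominator = 1×145 + 0.03×21.5 + 0.2×130 = 171.6
Vm = 60.3 · log₁₀(0.11023) = 60.3 × (-0.9577) = -57.75 mV

-58 mV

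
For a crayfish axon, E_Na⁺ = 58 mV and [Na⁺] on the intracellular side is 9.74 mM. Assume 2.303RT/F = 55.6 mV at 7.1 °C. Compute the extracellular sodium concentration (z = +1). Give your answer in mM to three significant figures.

Nernst: E = (55.6/1) · log₁₀([out]/[in]), so log₁₀([out]/[in]) = 58.0 × 1 / 55.6 = 1.0432.
[out]/[in] = 10^(1.0432) = 11.04.
[out] = 11.04 × 9.74 = 107.6 mM.

108 mM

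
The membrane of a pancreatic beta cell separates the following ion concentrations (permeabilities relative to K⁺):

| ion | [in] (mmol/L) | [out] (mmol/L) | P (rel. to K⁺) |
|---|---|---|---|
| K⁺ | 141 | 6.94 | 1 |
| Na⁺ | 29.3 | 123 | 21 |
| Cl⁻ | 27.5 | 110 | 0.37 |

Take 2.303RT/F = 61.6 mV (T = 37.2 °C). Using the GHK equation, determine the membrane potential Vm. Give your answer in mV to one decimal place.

31.6 mV

Vm = 61.6 · log₁₀[(Σ P·[cation]ₒ + Σ P·[anion]ᵢ) / (Σ P·[cation]ᵢ + Σ P·[anion]ₒ)]
Numerator = 1×6.94 + 21×123 + 0.37×27.5 = 2600
Denominator = 1×141 + 21×29.3 + 0.37×110 = 797
Vm = 61.6 · log₁₀(3.2624) = 61.6 × (0.5135) = 31.63 mV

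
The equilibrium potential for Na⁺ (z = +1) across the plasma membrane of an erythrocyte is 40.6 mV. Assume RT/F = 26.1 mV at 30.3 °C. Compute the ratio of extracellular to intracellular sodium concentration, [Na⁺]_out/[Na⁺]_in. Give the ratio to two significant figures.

4.7

ln([out]/[in]) = E·z/(26.1) = 40.6 × 1 / 26.1 = 1.5556
[out]/[in] = e^(1.5556) = 4.738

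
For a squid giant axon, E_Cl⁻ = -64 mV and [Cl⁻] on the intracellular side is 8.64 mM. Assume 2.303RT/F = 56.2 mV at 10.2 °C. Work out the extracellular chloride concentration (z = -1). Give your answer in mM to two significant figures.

120 mM

Nernst: E = (56.2/-1) · log₁₀([out]/[in]), so log₁₀([out]/[in]) = -64.0 × -1 / 56.2 = 1.1388.
[out]/[in] = 10^(1.1388) = 13.77.
[out] = 13.77 × 8.64 = 118.9 mM.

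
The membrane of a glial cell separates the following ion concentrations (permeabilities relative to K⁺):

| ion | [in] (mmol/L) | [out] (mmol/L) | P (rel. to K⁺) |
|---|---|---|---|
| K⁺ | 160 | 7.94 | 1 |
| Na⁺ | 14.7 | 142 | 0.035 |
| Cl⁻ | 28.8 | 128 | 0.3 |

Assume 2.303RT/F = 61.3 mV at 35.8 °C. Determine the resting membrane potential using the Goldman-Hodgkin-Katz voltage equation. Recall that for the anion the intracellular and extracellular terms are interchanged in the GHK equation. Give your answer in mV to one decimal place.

-59.2 mV

Vm = 61.3 · log₁₀[(Σ P·[cation]ₒ + Σ P·[anion]ᵢ) / (Σ P·[cation]ᵢ + Σ P·[anion]ₒ)]
Numerator = 1×7.94 + 0.035×142 + 0.3×28.8 = 21.55
Denominator = 1×160 + 0.035×14.7 + 0.3×128 = 198.9
Vm = 61.3 · log₁₀(0.10834) = 61.3 × (-0.9652) = -59.17 mV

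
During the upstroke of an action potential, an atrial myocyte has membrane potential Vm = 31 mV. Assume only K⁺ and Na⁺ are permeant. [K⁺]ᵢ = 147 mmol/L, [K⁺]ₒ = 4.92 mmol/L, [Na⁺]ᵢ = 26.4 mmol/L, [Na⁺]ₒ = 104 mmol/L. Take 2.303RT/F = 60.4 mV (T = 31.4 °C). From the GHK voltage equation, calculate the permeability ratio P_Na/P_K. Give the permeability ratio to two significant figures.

26

Let α = P_Na/P_K. GHK: Vm = 60.4·log₁₀[(Kₒ + α·Naₒ)/(Kᵢ + α·Naᵢ)].
10^(Vm/60.4) = 10^(31.0/60.4) = 3.2602
So 3.2602·(Kᵢ + α·Naᵢ) = Kₒ + α·Naₒ → α = (3.2602·147.0 − 4.92) / (104.0 − 3.2602·26.4)
α = (479.3 − 4.92) / (104.0 − 86.07) = 474.3/17.93 = 26.45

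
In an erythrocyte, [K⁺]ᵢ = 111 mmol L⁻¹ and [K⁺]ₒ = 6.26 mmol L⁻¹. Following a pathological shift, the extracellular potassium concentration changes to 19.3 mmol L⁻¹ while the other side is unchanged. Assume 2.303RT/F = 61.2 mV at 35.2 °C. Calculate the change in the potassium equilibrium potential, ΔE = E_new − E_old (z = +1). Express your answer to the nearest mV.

E_old = (61.2/1)·log₁₀(6.26/111) = -76.42 mV
E_new = (61.2/1)·log₁₀(19.3/111) = -46.50 mV
ΔE = -46.50 − (-76.42) = 29.93 mV

30 mV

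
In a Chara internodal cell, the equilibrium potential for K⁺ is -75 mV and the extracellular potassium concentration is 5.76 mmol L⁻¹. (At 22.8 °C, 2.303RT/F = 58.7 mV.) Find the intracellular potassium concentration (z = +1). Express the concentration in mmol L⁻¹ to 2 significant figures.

110 mmol L⁻¹

Nernst: E = (58.7/1) · log₁₀([out]/[in]), so log₁₀([out]/[in]) = -75.0 × 1 / 58.7 = -1.2777.
[out]/[in] = 10^(-1.2777) = 0.05276.
[in] = 5.76 / 0.05276 = 109.2 mmol L⁻¹.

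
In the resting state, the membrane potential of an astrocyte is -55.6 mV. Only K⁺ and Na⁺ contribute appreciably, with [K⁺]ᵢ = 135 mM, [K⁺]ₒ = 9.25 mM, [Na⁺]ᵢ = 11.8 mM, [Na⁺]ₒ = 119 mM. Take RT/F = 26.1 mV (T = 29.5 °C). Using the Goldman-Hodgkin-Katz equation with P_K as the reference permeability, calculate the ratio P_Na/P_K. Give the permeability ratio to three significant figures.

0.0577

Let α = P_Na/P_K. GHK: Vm = 26.1·ln[(Kₒ + α·Naₒ)/(Kᵢ + α·Naᵢ)].
e^(Vm/26.1) = e^(-55.6/26.1) = 0.11881
So 0.11881·(Kᵢ + α·Naᵢ) = Kₒ + α·Naₒ → α = (0.11881·135.0 − 9.25) / (119.0 − 0.11881·11.8)
α = (16.04 − 9.25) / (119.0 − 1.402) = 6.789/117.6 = 0.05773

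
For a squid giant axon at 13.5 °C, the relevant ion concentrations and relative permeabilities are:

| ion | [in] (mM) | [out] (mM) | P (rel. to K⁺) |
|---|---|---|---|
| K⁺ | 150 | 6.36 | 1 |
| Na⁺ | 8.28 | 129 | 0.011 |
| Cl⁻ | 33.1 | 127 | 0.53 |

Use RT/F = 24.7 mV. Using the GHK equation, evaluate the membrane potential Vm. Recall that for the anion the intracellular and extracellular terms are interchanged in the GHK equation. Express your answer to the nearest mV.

-53 mV

Vm = 24.7 · ln[(Σ P·[cation]ₒ + Σ P·[anion]ᵢ) / (Σ P·[cation]ᵢ + Σ P·[anion]ₒ)]
Numerator = 1×6.36 + 0.011×129 + 0.53×33.1 = 25.32
Denominator = 1×150 + 0.011×8.28 + 0.53×127 = 217.4
Vm = 24.7 · ln(0.11648) = 24.7 × (-2.1501) = -53.11 mV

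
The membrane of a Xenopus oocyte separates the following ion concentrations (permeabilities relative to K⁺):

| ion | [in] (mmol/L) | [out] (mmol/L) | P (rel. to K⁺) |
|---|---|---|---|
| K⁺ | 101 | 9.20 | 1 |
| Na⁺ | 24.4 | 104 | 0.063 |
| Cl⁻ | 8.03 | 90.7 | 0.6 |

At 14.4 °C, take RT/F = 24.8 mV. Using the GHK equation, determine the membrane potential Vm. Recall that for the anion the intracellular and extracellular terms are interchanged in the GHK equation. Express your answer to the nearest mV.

-50 mV

Vm = 24.8 · ln[(Σ P·[cation]ₒ + Σ P·[anion]ᵢ) / (Σ P·[cation]ᵢ + Σ P·[anion]ₒ)]
Numerator = 1×9.20 + 0.063×104 + 0.6×8.03 = 20.57
Denominator = 1×101 + 0.063×24.4 + 0.6×90.7 = 157
Vm = 24.8 · ln(0.13105) = 24.8 × (-2.0321) = -50.40 mV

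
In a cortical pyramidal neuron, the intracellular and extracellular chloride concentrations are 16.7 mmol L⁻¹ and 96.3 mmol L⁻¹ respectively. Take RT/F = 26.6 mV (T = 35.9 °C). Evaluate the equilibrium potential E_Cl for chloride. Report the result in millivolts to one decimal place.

-46.6 mV

E = (26.6/z) · ln([Cl⁻]_out/[Cl⁻]_in) with z = -1.
For an anion, dividing by z = -1 reverses the sign.
= (26.6/-1) · ln(96.3/16.7) = -26.60 · ln(5.766)
= -26.60 · (1.7521) = -46.60 mV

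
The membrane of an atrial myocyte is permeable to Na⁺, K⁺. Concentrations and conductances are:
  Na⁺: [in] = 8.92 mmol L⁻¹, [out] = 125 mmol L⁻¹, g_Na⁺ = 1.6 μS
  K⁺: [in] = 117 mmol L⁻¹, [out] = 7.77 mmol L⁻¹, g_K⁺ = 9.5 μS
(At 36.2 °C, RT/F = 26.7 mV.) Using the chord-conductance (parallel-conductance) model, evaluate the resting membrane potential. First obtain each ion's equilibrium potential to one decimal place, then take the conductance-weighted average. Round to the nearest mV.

-52 mV

E_Na⁺ = (26.7/1)·ln(125/8.92) = 70.5 mV
E_K⁺ = (26.7/1)·ln(7.77/117) = -72.4 mV
Vm = (Σ gᵢEᵢ)/(Σ gᵢ) = (1.6·70.5 + 9.5·-72.4) / (1.6 + 9.5)
= -575.00 / 11.1 = -51.80 mV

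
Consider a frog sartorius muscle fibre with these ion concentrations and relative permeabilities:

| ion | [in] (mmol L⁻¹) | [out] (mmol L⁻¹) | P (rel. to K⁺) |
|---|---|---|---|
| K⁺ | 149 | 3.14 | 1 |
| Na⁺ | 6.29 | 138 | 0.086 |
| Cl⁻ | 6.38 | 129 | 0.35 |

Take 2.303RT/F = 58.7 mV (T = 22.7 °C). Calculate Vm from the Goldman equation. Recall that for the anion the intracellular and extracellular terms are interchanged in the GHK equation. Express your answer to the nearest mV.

-62 mV

Vm = 58.7 · log₁₀[(Σ P·[cation]ₒ + Σ P·[anion]ᵢ) / (Σ P·[cation]ᵢ + Σ P·[anion]ₒ)]
Numerator = 1×3.14 + 0.086×138 + 0.35×6.38 = 17.24
Denominator = 1×149 + 0.086×6.29 + 0.35×129 = 194.7
Vm = 58.7 · log₁₀(0.088556) = 58.7 × (-1.0528) = -61.80 mV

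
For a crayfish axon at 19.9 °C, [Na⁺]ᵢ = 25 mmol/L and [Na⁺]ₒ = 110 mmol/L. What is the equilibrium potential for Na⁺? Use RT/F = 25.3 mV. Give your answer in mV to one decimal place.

E = (25.3/z) · ln([Na⁺]_out/[Na⁺]_in) with z = +1.
= (25.3/1) · ln(110/25) = 25.30 · ln(4.4)
= 25.30 · (1.4816) = 37.48 mV

37.5 mV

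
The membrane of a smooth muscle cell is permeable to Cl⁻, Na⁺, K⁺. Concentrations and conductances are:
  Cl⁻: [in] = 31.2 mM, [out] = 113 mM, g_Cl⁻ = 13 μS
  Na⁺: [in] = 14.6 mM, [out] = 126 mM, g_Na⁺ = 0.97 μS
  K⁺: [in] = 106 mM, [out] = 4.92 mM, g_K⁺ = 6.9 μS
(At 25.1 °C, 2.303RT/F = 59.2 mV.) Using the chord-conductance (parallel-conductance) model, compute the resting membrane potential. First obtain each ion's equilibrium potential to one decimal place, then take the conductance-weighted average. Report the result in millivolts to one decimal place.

E_Cl⁻ = (59.2/-1)·log₁₀(113/31.2) = -33.1 mV
E_Na⁺ = (59.2/1)·log₁₀(126/14.6) = 55.4 mV
E_K⁺ = (59.2/1)·log₁₀(4.92/106) = -78.9 mV
Vm = (Σ gᵢEᵢ)/(Σ gᵢ) = (13·-33.1 + 0.97·55.4 + 6.9·-78.9) / (13 + 0.97 + 6.9)
= -920.97 / 20.87 = -44.13 mV

-44.1 mV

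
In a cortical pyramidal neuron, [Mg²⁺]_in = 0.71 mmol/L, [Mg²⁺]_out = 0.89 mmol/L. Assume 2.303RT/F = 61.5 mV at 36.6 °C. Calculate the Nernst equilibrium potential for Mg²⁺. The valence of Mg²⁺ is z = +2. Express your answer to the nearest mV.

E = (61.5/z) · log₁₀([Mg²⁺]_out/[Mg²⁺]_in) with z = +2.
= (61.5/2) · log₁₀(0.89/0.71) = 30.75 · log₁₀(1.254)
= 30.75 · (0.0981) = 3.02 mV

3 mV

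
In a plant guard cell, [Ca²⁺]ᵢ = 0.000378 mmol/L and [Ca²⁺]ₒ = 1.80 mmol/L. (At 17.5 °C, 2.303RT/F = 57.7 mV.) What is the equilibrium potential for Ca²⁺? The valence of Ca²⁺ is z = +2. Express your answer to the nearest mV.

106 mV

E = (57.7/z) · log₁₀([Ca²⁺]_out/[Ca²⁺]_in) with z = +2.
= (57.7/2) · log₁₀(1.80/0.000378) = 28.85 · log₁₀(4762)
= 28.85 · (3.6778) = 106.10 mV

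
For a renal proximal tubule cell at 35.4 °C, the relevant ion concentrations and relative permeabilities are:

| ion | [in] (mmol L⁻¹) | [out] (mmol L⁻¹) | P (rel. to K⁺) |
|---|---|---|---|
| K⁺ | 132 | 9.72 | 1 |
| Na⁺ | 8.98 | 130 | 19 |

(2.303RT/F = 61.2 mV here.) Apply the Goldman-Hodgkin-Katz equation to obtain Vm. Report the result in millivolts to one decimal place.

Vm = 61.2 · log₁₀[(Σ P·[cation]ₒ + Σ P·[anion]ᵢ) / (Σ P·[cation]ᵢ + Σ P·[anion]ₒ)]
Numerator = 1×9.72 + 19×130 = 2480
Denominator = 1×132 + 19×8.98 = 302.6
Vm = 61.2 · log₁₀(8.1942) = 61.2 × (0.9135) = 55.91 mV

55.9 mV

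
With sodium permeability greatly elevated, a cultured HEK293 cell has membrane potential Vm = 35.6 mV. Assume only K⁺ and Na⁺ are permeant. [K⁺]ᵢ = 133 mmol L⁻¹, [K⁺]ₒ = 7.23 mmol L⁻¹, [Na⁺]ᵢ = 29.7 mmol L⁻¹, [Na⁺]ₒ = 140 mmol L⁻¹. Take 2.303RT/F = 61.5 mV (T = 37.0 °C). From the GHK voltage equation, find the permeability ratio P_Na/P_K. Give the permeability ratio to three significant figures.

Let α = P_Na/P_K. GHK: Vm = 61.5·log₁₀[(Kₒ + α·Naₒ)/(Kᵢ + α·Naᵢ)].
10^(Vm/61.5) = 10^(35.6/61.5) = 3.7919
So 3.7919·(Kᵢ + α·Naᵢ) = Kₒ + α·Naₒ → α = (3.7919·133.0 − 7.23) / (140.0 − 3.7919·29.7)
α = (504.3 − 7.23) / (140.0 − 112.6) = 497.1/27.38 = 18.16

18.2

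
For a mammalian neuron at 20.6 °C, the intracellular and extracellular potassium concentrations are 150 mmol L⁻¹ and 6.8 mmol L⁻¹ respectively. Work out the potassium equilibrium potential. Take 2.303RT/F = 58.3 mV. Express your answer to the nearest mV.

-78 mV

E = (58.3/z) · log₁₀([K⁺]_out/[K⁺]_in) with z = +1.
= (58.3/1) · log₁₀(6.8/150) = 58.30 · log₁₀(0.04533)
= 58.30 · (-1.3436) = -78.33 mV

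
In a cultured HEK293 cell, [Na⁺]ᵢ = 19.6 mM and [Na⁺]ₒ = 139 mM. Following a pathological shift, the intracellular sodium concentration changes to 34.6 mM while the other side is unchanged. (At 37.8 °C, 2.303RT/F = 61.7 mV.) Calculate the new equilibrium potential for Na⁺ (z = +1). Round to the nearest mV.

After the shift: [Na⁺]_out = 139, [Na⁺]_in = 34.6 mM.
E_new = (61.7/1)·log₁₀(139/34.6) = 61.70 · (0.6039) = 37.26 mV

37 mV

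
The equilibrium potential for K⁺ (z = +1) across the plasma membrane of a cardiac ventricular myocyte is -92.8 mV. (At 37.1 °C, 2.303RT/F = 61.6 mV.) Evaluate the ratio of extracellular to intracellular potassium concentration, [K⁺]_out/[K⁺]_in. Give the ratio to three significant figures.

log₁₀([out]/[in]) = E·z/(61.6) = -92.8 × 1 / 61.6 = -1.5065
[out]/[in] = 10^(-1.5065) = 0.03115

0.0312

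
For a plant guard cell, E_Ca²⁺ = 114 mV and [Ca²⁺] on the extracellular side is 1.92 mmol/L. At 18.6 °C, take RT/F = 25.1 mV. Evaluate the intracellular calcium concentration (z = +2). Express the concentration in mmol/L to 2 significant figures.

0.00022 mmol/L

Nernst: E = (25.1/2) · ln([out]/[in]), so ln([out]/[in]) = 114.0 × 2 / 25.1 = 9.0837.
[out]/[in] = e^(9.0837) = 8810.
[in] = 1.92 / 8810 = 0.0002179 mmol/L.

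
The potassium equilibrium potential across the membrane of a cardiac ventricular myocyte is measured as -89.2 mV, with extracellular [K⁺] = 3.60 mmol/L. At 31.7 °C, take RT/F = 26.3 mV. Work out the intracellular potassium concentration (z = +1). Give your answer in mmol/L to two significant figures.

Nernst: E = (26.3/1) · ln([out]/[in]), so ln([out]/[in]) = -89.2 × 1 / 26.3 = -3.3916.
[out]/[in] = e^(-3.3916) = 0.03365.
[in] = 3.60 / 0.03365 = 107 mmol/L.

110 mmol/L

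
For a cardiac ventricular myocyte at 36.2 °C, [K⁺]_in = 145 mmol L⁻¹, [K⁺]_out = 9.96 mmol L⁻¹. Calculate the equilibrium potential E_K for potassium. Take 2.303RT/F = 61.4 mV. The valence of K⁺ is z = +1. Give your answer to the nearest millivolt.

E = (61.4/z) · log₁₀([K⁺]_out/[K⁺]_in) with z = +1.
= (61.4/1) · log₁₀(9.96/145) = 61.40 · log₁₀(0.06869)
= 61.40 · (-1.1631) = -71.41 mV

-71 mV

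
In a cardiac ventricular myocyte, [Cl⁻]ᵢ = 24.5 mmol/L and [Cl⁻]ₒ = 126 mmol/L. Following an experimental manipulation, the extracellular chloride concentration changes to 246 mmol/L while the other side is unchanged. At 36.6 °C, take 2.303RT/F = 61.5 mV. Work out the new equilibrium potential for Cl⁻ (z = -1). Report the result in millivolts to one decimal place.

-61.6 mV

After the shift: [Cl⁻]_out = 246, [Cl⁻]_in = 24.5 mmol/L.
E_new = (61.5/-1)·log₁₀(246/24.5) = -61.50 · (1.0018) = -61.61 mV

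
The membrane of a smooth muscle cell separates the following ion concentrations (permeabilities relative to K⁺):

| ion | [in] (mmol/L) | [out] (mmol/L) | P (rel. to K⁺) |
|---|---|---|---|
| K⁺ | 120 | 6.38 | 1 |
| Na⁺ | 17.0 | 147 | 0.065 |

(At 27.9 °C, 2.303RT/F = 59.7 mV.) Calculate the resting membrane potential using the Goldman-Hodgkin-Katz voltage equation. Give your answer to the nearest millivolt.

-53 mV

Vm = 59.7 · log₁₀[(Σ P·[cation]ₒ + Σ P·[anion]ᵢ) / (Σ P·[cation]ᵢ + Σ P·[anion]ₒ)]
Numerator = 1×6.38 + 0.065×147 = 15.93
Denominator = 1×120 + 0.065×17.0 = 121.1
Vm = 59.7 · log₁₀(0.13158) = 59.7 × (-0.8808) = -52.58 mV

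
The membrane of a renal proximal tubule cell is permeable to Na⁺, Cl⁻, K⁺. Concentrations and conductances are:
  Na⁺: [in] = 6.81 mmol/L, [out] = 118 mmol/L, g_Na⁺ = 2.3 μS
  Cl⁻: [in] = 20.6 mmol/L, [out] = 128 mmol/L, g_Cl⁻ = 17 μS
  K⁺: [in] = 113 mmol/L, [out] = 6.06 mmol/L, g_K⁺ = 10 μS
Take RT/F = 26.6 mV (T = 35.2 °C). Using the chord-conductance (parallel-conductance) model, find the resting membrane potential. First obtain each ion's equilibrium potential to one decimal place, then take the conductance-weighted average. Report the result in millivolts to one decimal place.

-48.8 mV

E_Na⁺ = (26.6/1)·ln(118/6.81) = 75.9 mV
E_Cl⁻ = (26.6/-1)·ln(128/20.6) = -48.6 mV
E_K⁺ = (26.6/1)·ln(6.06/113) = -77.8 mV
Vm = (Σ gᵢEᵢ)/(Σ gᵢ) = (2.3·75.9 + 17·-48.6 + 10·-77.8) / (2.3 + 17 + 10)
= -1429.63 / 29.3 = -48.79 mV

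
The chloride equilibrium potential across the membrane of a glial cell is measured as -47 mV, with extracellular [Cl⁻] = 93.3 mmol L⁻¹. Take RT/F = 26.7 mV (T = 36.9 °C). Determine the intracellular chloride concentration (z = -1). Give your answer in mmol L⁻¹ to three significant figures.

16.0 mmol L⁻¹

Nernst: E = (26.7/-1) · ln([out]/[in]), so ln([out]/[in]) = -47.0 × -1 / 26.7 = 1.7603.
[out]/[in] = e^(1.7603) = 5.814.
[in] = 93.3 / 5.814 = 16.05 mmol L⁻¹.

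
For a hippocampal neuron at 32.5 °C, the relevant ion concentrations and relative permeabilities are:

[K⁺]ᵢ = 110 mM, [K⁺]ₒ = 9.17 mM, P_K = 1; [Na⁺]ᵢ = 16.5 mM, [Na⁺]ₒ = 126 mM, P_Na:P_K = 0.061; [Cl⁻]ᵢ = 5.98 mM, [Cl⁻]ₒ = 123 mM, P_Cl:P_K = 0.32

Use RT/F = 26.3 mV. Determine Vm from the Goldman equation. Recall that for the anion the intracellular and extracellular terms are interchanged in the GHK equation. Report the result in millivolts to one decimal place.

-54.7 mV

Vm = 26.3 · ln[(Σ P·[cation]ₒ + Σ P·[anion]ᵢ) / (Σ P·[cation]ᵢ + Σ P·[anion]ₒ)]
Numerator = 1×9.17 + 0.061×126 + 0.32×5.98 = 18.77
Denominator = 1×110 + 0.061×16.5 + 0.32×123 = 150.4
Vm = 26.3 · ln(0.12483) = 26.3 × (-2.0808) = -54.73 mV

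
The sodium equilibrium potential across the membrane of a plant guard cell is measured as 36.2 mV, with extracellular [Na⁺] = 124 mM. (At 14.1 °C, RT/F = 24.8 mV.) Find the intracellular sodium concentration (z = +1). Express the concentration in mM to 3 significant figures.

Nernst: E = (24.8/1) · ln([out]/[in]), so ln([out]/[in]) = 36.2 × 1 / 24.8 = 1.4597.
[out]/[in] = e^(1.4597) = 4.305.
[in] = 124 / 4.305 = 28.81 mM.

28.8 mM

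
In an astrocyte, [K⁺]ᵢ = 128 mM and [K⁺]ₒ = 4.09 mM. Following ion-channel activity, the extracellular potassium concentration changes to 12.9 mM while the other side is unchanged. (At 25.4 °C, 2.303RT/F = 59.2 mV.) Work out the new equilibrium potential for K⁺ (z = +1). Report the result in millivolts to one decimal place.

After the shift: [K⁺]_out = 12.9, [K⁺]_in = 128 mM.
E_new = (59.2/1)·log₁₀(12.9/128) = 59.20 · (-0.9966) = -59.00 mV

-59.0 mV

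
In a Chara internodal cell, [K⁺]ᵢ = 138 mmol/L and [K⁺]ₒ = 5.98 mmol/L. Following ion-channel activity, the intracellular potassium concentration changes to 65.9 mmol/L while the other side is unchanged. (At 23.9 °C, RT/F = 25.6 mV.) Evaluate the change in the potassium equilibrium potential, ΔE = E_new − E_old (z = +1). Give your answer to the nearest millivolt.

19 mV

E_old = (25.6/1)·ln(5.98/138) = -80.35 mV
E_new = (25.6/1)·ln(5.98/65.9) = -61.43 mV
ΔE = -61.43 − (-80.35) = 18.92 mV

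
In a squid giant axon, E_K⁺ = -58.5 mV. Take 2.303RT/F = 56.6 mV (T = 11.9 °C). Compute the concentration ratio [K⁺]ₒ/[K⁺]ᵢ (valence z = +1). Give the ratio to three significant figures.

0.0926

log₁₀([out]/[in]) = E·z/(56.6) = -58.5 × 1 / 56.6 = -1.0336
[out]/[in] = 10^(-1.0336) = 0.09256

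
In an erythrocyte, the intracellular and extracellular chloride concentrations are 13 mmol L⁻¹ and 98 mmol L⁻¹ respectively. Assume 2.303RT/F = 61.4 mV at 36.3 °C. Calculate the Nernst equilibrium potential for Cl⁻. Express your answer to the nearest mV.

-54 mV

E = (61.4/z) · log₁₀([Cl⁻]_out/[Cl⁻]_in) with z = -1.
For an anion, dividing by z = -1 reverses the sign.
= (61.4/-1) · log₁₀(98/13) = -61.40 · log₁₀(7.538)
= -61.40 · (0.8773) = -53.87 mV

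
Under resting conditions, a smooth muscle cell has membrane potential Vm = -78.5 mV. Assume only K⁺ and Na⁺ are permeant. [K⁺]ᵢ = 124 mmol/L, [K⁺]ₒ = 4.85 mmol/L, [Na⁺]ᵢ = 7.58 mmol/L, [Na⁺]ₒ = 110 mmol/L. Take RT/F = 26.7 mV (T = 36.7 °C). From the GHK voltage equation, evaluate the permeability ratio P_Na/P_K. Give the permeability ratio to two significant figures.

Let α = P_Na/P_K. GHK: Vm = 26.7·ln[(Kₒ + α·Naₒ)/(Kᵢ + α·Naᵢ)].
e^(Vm/26.7) = e^(-78.5/26.7) = 0.052862
So 0.052862·(Kᵢ + α·Naᵢ) = Kₒ + α·Naₒ → α = (0.052862·124.0 − 4.85) / (110.0 − 0.052862·7.58)
α = (6.555 − 4.85) / (110.0 − 0.4007) = 1.705/109.6 = 0.01556

0.016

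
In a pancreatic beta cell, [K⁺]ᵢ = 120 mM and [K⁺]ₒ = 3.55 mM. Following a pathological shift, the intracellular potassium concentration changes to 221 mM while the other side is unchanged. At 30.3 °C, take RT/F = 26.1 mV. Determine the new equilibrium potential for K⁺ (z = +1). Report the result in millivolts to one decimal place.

-107.8 mV

After the shift: [K⁺]_out = 3.55, [K⁺]_in = 221 mM.
E_new = (26.1/1)·ln(3.55/221) = 26.10 · (-4.1312) = -107.82 mV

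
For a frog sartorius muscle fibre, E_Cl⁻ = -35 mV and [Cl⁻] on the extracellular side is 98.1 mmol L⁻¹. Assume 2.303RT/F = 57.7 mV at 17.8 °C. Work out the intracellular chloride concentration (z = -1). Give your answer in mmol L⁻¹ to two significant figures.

Nernst: E = (57.7/-1) · log₁₀([out]/[in]), so log₁₀([out]/[in]) = -35.0 × -1 / 57.7 = 0.6066.
[out]/[in] = 10^(0.6066) = 4.042.
[in] = 98.1 / 4.042 = 24.27 mmol L⁻¹.

24 mmol L⁻¹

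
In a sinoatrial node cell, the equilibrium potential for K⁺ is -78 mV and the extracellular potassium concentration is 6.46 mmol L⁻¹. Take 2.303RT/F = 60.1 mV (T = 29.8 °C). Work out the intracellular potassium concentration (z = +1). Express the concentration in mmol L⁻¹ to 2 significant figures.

Nernst: E = (60.1/1) · log₁₀([out]/[in]), so log₁₀([out]/[in]) = -78.0 × 1 / 60.1 = -1.2978.
[out]/[in] = 10^(-1.2978) = 0.05037.
[in] = 6.46 / 0.05037 = 128.3 mmol L⁻¹.

130 mmol L⁻¹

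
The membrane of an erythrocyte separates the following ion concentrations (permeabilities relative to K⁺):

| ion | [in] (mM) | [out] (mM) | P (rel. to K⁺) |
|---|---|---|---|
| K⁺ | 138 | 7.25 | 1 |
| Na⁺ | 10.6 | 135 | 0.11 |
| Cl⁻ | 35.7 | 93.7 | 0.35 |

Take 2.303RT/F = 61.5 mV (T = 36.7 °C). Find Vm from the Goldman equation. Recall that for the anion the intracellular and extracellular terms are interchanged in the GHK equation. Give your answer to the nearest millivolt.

-43 mV

Vm = 61.5 · log₁₀[(Σ P·[cation]ₒ + Σ P·[anion]ᵢ) / (Σ P·[cation]ᵢ + Σ P·[anion]ₒ)]
Numerator = 1×7.25 + 0.11×135 + 0.35×35.7 = 34.59
Denominator = 1×138 + 0.11×10.6 + 0.35×93.7 = 172
Vm = 61.5 · log₁₀(0.20118) = 61.5 × (-0.6964) = -42.83 mV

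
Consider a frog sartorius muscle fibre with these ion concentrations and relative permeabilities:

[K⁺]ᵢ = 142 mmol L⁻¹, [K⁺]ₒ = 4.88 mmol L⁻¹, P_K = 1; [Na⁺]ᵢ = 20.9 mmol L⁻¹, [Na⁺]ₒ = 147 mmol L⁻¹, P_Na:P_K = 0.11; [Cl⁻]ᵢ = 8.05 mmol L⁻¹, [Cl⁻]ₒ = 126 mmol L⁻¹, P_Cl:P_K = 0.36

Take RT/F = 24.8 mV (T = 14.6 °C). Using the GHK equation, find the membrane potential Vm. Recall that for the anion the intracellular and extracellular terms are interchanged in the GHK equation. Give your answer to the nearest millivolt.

Vm = 24.8 · ln[(Σ P·[cation]ₒ + Σ P·[anion]ᵢ) / (Σ P·[cation]ᵢ + Σ P·[anion]ₒ)]
Numerator = 1×4.88 + 0.11×147 + 0.36×8.05 = 23.95
Denominator = 1×142 + 0.11×20.9 + 0.36×126 = 189.7
Vm = 24.8 · ln(0.12627) = 24.8 × (-2.0693) = -51.32 mV

-51 mV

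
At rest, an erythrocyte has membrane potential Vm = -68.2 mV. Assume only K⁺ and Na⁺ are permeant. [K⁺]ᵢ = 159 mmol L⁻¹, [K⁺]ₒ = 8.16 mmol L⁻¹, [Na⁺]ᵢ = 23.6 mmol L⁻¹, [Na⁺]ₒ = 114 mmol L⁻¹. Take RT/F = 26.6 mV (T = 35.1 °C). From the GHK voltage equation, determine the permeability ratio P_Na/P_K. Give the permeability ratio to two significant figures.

0.036

Let α = P_Na/P_K. GHK: Vm = 26.6·ln[(Kₒ + α·Naₒ)/(Kᵢ + α·Naᵢ)].
e^(Vm/26.6) = e^(-68.2/26.6) = 0.077003
So 0.077003·(Kᵢ + α·Naᵢ) = Kₒ + α·Naₒ → α = (0.077003·159.0 − 8.16) / (114.0 − 0.077003·23.6)
α = (12.24 − 8.16) / (114.0 − 1.817) = 4.083/112.2 = 0.0364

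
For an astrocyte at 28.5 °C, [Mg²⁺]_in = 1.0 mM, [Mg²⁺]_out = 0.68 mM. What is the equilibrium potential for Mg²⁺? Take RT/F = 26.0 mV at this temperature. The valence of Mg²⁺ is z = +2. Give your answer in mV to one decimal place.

E = (26.0/z) · ln([Mg²⁺]_out/[Mg²⁺]_in) with z = +2.
= (26.0/2) · ln(0.68/1.0) = 13.00 · ln(0.68)
= 13.00 · (-0.3857) = -5.01 mV

-5.0 mV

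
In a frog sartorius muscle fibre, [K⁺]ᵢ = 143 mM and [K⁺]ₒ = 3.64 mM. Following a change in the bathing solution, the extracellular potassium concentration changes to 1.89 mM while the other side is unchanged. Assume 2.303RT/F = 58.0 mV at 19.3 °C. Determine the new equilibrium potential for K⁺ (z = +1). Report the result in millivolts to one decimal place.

After the shift: [K⁺]_out = 1.89, [K⁺]_in = 143 mM.
E_new = (58.0/1)·log₁₀(1.89/143) = 58.00 · (-1.8789) = -108.97 mV

-109.0 mV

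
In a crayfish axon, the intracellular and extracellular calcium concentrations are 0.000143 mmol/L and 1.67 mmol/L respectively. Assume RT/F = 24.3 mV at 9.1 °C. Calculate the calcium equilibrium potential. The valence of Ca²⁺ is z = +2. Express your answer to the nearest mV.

E = (24.3/z) · ln([Ca²⁺]_out/[Ca²⁺]_in) with z = +2.
= (24.3/2) · ln(1.67/0.000143) = 12.15 · ln(1.168e+04)
= 12.15 · (9.3655) = 113.79 mV

114 mV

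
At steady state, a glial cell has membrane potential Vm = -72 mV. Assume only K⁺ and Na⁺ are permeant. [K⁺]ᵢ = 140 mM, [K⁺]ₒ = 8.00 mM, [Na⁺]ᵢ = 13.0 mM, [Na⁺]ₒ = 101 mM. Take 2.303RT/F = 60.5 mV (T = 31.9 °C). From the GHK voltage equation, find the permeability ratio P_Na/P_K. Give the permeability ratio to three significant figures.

Let α = P_Na/P_K. GHK: Vm = 60.5·log₁₀[(Kₒ + α·Naₒ)/(Kᵢ + α·Naᵢ)].
10^(Vm/60.5) = 10^(-72.0/60.5) = 0.064553
So 0.064553·(Kᵢ + α·Naᵢ) = Kₒ + α·Naₒ → α = (0.064553·140.0 − 8.0) / (101.0 − 0.064553·13.0)
α = (9.037 − 8.0) / (101.0 − 0.8392) = 1.037/100.2 = 0.01036

0.0104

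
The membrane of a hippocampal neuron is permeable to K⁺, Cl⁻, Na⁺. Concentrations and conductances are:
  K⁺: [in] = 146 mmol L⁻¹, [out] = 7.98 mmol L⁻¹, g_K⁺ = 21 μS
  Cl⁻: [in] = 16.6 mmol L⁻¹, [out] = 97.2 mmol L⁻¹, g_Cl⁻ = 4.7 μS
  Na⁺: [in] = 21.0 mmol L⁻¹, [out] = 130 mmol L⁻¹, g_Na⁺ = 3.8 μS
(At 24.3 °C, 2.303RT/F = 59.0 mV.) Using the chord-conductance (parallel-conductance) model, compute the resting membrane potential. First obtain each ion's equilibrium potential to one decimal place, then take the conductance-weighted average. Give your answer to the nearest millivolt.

E_K⁺ = (59.0/1)·log₁₀(7.98/146) = -74.5 mV
E_Cl⁻ = (59.0/-1)·log₁₀(97.2/16.6) = -45.3 mV
E_Na⁺ = (59.0/1)·log₁₀(130/21.0) = 46.7 mV
Vm = (Σ gᵢEᵢ)/(Σ gᵢ) = (21·-74.5 + 4.7·-45.3 + 3.8·46.7) / (21 + 4.7 + 3.8)
= -1599.95 / 29.5 = -54.24 mV

-54 mV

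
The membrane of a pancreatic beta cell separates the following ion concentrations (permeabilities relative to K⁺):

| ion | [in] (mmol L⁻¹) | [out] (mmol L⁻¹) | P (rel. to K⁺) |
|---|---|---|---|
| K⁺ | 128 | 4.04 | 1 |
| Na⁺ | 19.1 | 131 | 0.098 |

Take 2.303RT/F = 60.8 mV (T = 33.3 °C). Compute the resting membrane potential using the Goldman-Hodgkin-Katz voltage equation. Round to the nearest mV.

-54 mV

Vm = 60.8 · log₁₀[(Σ P·[cation]ₒ + Σ P·[anion]ᵢ) / (Σ P·[cation]ᵢ + Σ P·[anion]ₒ)]
Numerator = 1×4.04 + 0.098×131 = 16.88
Denominator = 1×128 + 0.098×19.1 = 129.9
Vm = 60.8 · log₁₀(0.12996) = 60.8 × (-0.8862) = -53.88 mV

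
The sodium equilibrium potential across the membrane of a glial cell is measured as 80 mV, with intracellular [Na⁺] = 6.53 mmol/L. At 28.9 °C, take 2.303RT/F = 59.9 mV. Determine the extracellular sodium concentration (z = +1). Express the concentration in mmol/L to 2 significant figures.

Nernst: E = (59.9/1) · log₁₀([out]/[in]), so log₁₀([out]/[in]) = 80.0 × 1 / 59.9 = 1.3356.
[out]/[in] = 10^(1.3356) = 21.66.
[out] = 21.66 × 6.53 = 141.4 mmol/L.

140 mmol/L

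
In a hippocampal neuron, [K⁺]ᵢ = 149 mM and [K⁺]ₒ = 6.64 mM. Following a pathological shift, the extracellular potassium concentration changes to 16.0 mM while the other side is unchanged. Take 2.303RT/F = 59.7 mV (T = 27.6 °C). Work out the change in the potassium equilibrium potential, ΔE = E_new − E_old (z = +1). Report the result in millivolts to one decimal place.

22.8 mV

E_old = (59.7/1)·log₁₀(6.64/149) = -80.66 mV
E_new = (59.7/1)·log₁₀(16.0/149) = -57.85 mV
ΔE = -57.85 − (-80.66) = 22.80 mV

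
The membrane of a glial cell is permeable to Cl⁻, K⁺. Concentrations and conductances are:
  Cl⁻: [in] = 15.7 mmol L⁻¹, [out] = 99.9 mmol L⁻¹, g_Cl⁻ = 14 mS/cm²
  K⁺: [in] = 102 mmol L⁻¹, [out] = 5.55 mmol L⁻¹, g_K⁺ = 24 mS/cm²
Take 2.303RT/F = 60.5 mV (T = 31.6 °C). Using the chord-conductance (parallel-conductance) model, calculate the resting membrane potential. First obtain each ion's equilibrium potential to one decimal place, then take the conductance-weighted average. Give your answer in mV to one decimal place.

E_Cl⁻ = (60.5/-1)·log₁₀(99.9/15.7) = -48.6 mV
E_K⁺ = (60.5/1)·log₁₀(5.55/102) = -76.5 mV
Vm = (Σ gᵢEᵢ)/(Σ gᵢ) = (14·-48.6 + 24·-76.5) / (14 + 24)
= -2516.40 / 38 = -66.22 mV

-66.2 mV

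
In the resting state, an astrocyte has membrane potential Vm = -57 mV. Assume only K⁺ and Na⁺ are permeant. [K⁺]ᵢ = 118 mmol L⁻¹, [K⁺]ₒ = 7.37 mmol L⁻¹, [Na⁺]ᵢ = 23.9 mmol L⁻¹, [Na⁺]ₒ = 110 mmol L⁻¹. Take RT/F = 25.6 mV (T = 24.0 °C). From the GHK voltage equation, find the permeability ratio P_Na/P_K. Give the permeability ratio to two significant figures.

Let α = P_Na/P_K. GHK: Vm = 25.6·ln[(Kₒ + α·Naₒ)/(Kᵢ + α·Naᵢ)].
e^(Vm/25.6) = e^(-57.0/25.6) = 0.1079
So 0.1079·(Kᵢ + α·Naᵢ) = Kₒ + α·Naₒ → α = (0.1079·118.0 − 7.37) / (110.0 − 0.1079·23.9)
α = (12.73 − 7.37) / (110.0 − 2.579) = 5.362/107.4 = 0.04992

0.050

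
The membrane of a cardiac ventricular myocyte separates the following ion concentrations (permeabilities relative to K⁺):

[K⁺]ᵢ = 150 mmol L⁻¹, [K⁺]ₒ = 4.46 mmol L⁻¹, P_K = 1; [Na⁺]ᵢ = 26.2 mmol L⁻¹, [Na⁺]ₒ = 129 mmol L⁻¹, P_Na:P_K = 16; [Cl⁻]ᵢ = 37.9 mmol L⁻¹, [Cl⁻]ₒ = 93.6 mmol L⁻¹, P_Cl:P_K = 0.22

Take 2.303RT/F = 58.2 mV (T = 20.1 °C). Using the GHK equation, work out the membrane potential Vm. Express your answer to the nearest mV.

32 mV

Vm = 58.2 · log₁₀[(Σ P·[cation]ₒ + Σ P·[anion]ᵢ) / (Σ P·[cation]ᵢ + Σ P·[anion]ₒ)]
Numerator = 1×4.46 + 16×129 + 0.22×37.9 = 2077
Denominator = 1×150 + 16×26.2 + 0.22×93.6 = 589.8
Vm = 58.2 · log₁₀(3.5212) = 58.2 × (0.5467) = 31.82 mV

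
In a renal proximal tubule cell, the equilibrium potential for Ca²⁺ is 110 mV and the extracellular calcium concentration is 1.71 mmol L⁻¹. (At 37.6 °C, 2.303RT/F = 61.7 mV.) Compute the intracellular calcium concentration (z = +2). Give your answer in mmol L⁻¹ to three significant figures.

0.000465 mmol L⁻¹

Nernst: E = (61.7/2) · log₁₀([out]/[in]), so log₁₀([out]/[in]) = 110.0 × 2 / 61.7 = 3.5656.
[out]/[in] = 10^(3.5656) = 3678.
[in] = 1.71 / 3678 = 0.0004649 mmol L⁻¹.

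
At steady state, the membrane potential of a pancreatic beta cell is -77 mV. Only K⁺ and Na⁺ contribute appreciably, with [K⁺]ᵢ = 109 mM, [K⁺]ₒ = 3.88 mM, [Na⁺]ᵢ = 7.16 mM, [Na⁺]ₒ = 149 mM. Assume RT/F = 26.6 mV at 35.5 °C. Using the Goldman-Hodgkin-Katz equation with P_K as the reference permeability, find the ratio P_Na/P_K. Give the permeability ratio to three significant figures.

Let α = P_Na/P_K. GHK: Vm = 26.6·ln[(Kₒ + α·Naₒ)/(Kᵢ + α·Naᵢ)].
e^(Vm/26.6) = e^(-77.0/26.6) = 0.055314
So 0.055314·(Kᵢ + α·Naᵢ) = Kₒ + α·Naₒ → α = (0.055314·109.0 − 3.88) / (149.0 − 0.055314·7.16)
α = (6.029 − 3.88) / (149.0 − 0.396) = 2.149/148.6 = 0.01446

0.0145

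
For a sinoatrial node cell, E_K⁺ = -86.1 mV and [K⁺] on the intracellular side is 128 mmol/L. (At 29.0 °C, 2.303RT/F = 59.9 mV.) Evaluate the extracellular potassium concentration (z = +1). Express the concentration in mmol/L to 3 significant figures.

Nernst: E = (59.9/1) · log₁₀([out]/[in]), so log₁₀([out]/[in]) = -86.1 × 1 / 59.9 = -1.4374.
[out]/[in] = 10^(-1.4374) = 0.03653.
[out] = 0.03653 × 128 = 4.675 mmol/L.

4.68 mmol/L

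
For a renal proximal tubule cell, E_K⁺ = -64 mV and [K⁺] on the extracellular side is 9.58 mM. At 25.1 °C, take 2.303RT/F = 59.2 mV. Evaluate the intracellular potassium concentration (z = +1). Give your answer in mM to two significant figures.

Nernst: E = (59.2/1) · log₁₀([out]/[in]), so log₁₀([out]/[in]) = -64.0 × 1 / 59.2 = -1.0811.
[out]/[in] = 10^(-1.0811) = 0.08297.
[in] = 9.58 / 0.08297 = 115.5 mM.

120 mM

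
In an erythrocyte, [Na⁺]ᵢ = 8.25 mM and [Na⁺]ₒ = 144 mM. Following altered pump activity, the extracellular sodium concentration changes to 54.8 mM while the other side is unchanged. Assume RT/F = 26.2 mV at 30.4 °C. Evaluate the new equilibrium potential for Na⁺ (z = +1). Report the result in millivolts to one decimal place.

After the shift: [Na⁺]_out = 54.8, [Na⁺]_in = 8.25 mM.
E_new = (26.2/1)·ln(54.8/8.25) = 26.20 · (1.8935) = 49.61 mV

49.6 mV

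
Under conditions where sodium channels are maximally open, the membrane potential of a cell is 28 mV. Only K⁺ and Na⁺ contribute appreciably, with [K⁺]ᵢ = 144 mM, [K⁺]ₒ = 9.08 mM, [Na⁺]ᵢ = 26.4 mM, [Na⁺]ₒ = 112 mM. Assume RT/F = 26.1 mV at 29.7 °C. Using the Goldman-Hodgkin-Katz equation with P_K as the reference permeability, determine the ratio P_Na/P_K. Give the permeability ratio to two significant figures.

Let α = P_Na/P_K. GHK: Vm = 26.1·ln[(Kₒ + α·Naₒ)/(Kᵢ + α·Naᵢ)].
e^(Vm/26.1) = e^(28.0/26.1) = 2.9235
So 2.9235·(Kᵢ + α·Naᵢ) = Kₒ + α·Naₒ → α = (2.9235·144.0 − 9.08) / (112.0 − 2.9235·26.4)
α = (421 − 9.08) / (112.0 − 77.18) = 411.9/34.82 = 11.83

12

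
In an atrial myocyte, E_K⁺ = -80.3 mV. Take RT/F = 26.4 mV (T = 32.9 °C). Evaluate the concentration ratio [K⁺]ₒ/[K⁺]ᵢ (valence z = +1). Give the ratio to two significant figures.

ln([out]/[in]) = E·z/(26.4) = -80.3 × 1 / 26.4 = -3.0417
[out]/[in] = e^(-3.0417) = 0.04776

0.048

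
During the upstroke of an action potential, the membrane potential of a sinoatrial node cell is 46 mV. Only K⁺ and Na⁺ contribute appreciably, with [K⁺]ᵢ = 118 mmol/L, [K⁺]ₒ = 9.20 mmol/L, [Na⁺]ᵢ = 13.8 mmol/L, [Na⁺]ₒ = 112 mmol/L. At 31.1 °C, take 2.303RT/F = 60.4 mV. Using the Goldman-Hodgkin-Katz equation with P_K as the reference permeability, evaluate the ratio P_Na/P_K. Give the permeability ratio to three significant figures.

20.8

Let α = P_Na/P_K. GHK: Vm = 60.4·log₁₀[(Kₒ + α·Naₒ)/(Kᵢ + α·Naᵢ)].
10^(Vm/60.4) = 10^(46.0/60.4) = 5.7755
So 5.7755·(Kᵢ + α·Naᵢ) = Kₒ + α·Naₒ → α = (5.7755·118.0 − 9.2) / (112.0 − 5.7755·13.8)
α = (681.5 − 9.2) / (112.0 − 79.7) = 672.3/32.3 = 20.82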